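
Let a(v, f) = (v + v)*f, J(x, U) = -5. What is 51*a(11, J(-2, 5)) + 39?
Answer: -5571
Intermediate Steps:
a(v, f) = 2*f*v (a(v, f) = (2*v)*f = 2*f*v)
51*a(11, J(-2, 5)) + 39 = 51*(2*(-5)*11) + 39 = 51*(-110) + 39 = -5610 + 39 = -5571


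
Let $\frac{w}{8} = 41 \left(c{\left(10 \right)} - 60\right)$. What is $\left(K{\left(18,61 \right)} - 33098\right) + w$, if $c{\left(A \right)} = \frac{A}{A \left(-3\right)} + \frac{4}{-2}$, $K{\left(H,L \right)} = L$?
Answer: $- \frac{160447}{3} \approx -53482.0$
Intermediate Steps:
$c{\left(A \right)} = - \frac{7}{3}$ ($c{\left(A \right)} = \frac{A}{\left(-3\right) A} + 4 \left(- \frac{1}{2}\right) = A \left(- \frac{1}{3 A}\right) - 2 = - \frac{1}{3} - 2 = - \frac{7}{3}$)
$w = - \frac{61336}{3}$ ($w = 8 \cdot 41 \left(- \frac{7}{3} - 60\right) = 8 \cdot 41 \left(- \frac{187}{3}\right) = 8 \left(- \frac{7667}{3}\right) = - \frac{61336}{3} \approx -20445.0$)
$\left(K{\left(18,61 \right)} - 33098\right) + w = \left(61 - 33098\right) - \frac{61336}{3} = -33037 - \frac{61336}{3} = - \frac{160447}{3}$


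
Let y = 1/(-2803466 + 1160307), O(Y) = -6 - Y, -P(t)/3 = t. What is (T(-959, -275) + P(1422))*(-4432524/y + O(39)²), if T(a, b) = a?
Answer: -38055460410406725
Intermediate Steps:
P(t) = -3*t
y = -1/1643159 (y = 1/(-1643159) = -1/1643159 ≈ -6.0858e-7)
(T(-959, -275) + P(1422))*(-4432524/y + O(39)²) = (-959 - 3*1422)*(-4432524/(-1/1643159) + (-6 - 1*39)²) = (-959 - 4266)*(-4432524*(-1643159) + (-6 - 39)²) = -5225*(7283341703316 + (-45)²) = -5225*(7283341703316 + 2025) = -5225*7283341705341 = -38055460410406725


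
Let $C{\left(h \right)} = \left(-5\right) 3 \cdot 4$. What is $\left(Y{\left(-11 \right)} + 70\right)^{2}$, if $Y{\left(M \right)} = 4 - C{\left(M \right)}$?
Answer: $17956$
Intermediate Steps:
$C{\left(h \right)} = -60$ ($C{\left(h \right)} = \left(-15\right) 4 = -60$)
$Y{\left(M \right)} = 64$ ($Y{\left(M \right)} = 4 - -60 = 4 + 60 = 64$)
$\left(Y{\left(-11 \right)} + 70\right)^{2} = \left(64 + 70\right)^{2} = 134^{2} = 17956$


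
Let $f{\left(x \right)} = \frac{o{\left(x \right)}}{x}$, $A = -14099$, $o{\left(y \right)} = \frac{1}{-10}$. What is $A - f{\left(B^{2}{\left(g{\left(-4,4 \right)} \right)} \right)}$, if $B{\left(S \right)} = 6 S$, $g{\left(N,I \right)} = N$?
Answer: $- \frac{81210239}{5760} \approx -14099.0$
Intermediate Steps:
$o{\left(y \right)} = - \frac{1}{10}$
$f{\left(x \right)} = - \frac{1}{10 x}$
$A - f{\left(B^{2}{\left(g{\left(-4,4 \right)} \right)} \right)} = -14099 - - \frac{1}{10 \left(6 \left(-4\right)\right)^{2}} = -14099 - - \frac{1}{10 \left(-24\right)^{2}} = -14099 - - \frac{1}{10 \cdot 576} = -14099 - \left(- \frac{1}{10}\right) \frac{1}{576} = -14099 - - \frac{1}{5760} = -14099 + \frac{1}{5760} = - \frac{81210239}{5760}$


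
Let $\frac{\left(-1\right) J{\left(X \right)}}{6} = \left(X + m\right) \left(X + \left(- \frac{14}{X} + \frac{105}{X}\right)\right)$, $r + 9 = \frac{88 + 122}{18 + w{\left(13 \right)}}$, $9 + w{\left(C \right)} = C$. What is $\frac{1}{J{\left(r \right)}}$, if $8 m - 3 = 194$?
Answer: $- \frac{968}{24469105} \approx -3.956 \cdot 10^{-5}$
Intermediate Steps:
$m = \frac{197}{8}$ ($m = \frac{3}{8} + \frac{1}{8} \cdot 194 = \frac{3}{8} + \frac{97}{4} = \frac{197}{8} \approx 24.625$)
$w{\left(C \right)} = -9 + C$
$r = \frac{6}{11}$ ($r = -9 + \frac{88 + 122}{18 + \left(-9 + 13\right)} = -9 + \frac{210}{18 + 4} = -9 + \frac{210}{22} = -9 + 210 \cdot \frac{1}{22} = -9 + \frac{105}{11} = \frac{6}{11} \approx 0.54545$)
$J{\left(X \right)} = - 6 \left(\frac{197}{8} + X\right) \left(X + \frac{91}{X}\right)$ ($J{\left(X \right)} = - 6 \left(X + \frac{197}{8}\right) \left(X + \left(- \frac{14}{X} + \frac{105}{X}\right)\right) = - 6 \left(\frac{197}{8} + X\right) \left(X + \frac{91}{X}\right)$)
$\frac{1}{J{\left(r \right)}} = \frac{1}{-546 - 6 \left(\frac{6}{11}\right)^{2} - \frac{53781}{4 \cdot \frac{6}{11}} - \frac{1773}{22}} = \frac{1}{-546 - \frac{216}{121} - \frac{197197}{8} - \frac{1773}{22}} = \frac{1}{- \frac{24469105}{968}} = - \frac{968}{24469105}$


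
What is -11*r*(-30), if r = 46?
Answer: 15180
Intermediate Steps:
-11*r*(-30) = -11*46*(-30) = -506*(-30) = 15180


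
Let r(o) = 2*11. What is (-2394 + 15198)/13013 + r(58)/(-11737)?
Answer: 1239622/1262261 ≈ 0.98206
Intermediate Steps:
r(o) = 22
(-2394 + 15198)/13013 + r(58)/(-11737) = (-2394 + 15198)/13013 + 22/(-11737) = 12804*(1/13013) + 22*(-1/11737) = 1164/1183 - 2/1067 = 1239622/1262261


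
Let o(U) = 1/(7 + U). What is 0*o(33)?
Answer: 0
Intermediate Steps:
0*o(33) = 0/(7 + 33) = 0/40 = 0*(1/40) = 0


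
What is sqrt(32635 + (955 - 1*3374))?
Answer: 2*sqrt(7554) ≈ 173.83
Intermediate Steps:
sqrt(32635 + (955 - 1*3374)) = sqrt(32635 + (955 - 3374)) = sqrt(32635 - 2419) = sqrt(30216) = 2*sqrt(7554)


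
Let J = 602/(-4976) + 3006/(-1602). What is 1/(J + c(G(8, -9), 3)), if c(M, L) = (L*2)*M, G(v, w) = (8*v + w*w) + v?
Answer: 221432/202832291 ≈ 0.0010917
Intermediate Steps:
G(v, w) = w**2 + 9*v (G(v, w) = (8*v + w**2) + v = (w**2 + 8*v) + v = w**2 + 9*v)
c(M, L) = 2*L*M (c(M, L) = (2*L)*M = 2*L*M)
J = -442285/221432 (J = 602*(-1/4976) + 3006*(-1/1602) = -301/2488 - 167/89 = -442285/221432 ≈ -1.9974)
1/(J + c(G(8, -9), 3)) = 1/(-442285/221432 + 2*3*((-9)**2 + 9*8)) = 1/(-442285/221432 + 2*3*(81 + 72)) = 1/(-442285/221432 + 2*3*153) = 1/(-442285/221432 + 918) = 1/(202832291/221432) = 221432/202832291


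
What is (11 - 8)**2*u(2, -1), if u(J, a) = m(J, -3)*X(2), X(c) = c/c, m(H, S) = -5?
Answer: -45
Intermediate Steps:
X(c) = 1
u(J, a) = -5 (u(J, a) = -5*1 = -5)
(11 - 8)**2*u(2, -1) = (11 - 8)**2*(-5) = 3**2*(-5) = 9*(-5) = -45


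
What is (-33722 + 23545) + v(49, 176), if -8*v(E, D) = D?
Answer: -10199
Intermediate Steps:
v(E, D) = -D/8
(-33722 + 23545) + v(49, 176) = (-33722 + 23545) - ⅛*176 = -10177 - 22 = -10199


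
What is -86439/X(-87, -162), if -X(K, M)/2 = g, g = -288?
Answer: -28813/192 ≈ -150.07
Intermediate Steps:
X(K, M) = 576 (X(K, M) = -2*(-288) = 576)
-86439/X(-87, -162) = -86439/576 = -86439*1/576 = -28813/192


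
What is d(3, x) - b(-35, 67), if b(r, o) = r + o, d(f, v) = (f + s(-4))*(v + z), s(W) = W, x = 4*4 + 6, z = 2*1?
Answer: -56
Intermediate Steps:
z = 2
x = 22 (x = 16 + 6 = 22)
d(f, v) = (-4 + f)*(2 + v) (d(f, v) = (f - 4)*(v + 2) = (-4 + f)*(2 + v))
b(r, o) = o + r
d(3, x) - b(-35, 67) = (-8 - 4*22 + 2*3 + 3*22) - (67 - 35) = (-8 - 88 + 6 + 66) - 1*32 = -24 - 32 = -56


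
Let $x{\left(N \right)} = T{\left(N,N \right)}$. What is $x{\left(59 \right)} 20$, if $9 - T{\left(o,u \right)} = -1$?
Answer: $200$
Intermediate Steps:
$T{\left(o,u \right)} = 10$ ($T{\left(o,u \right)} = 9 - -1 = 9 + 1 = 10$)
$x{\left(N \right)} = 10$
$x{\left(59 \right)} 20 = 10 \cdot 20 = 200$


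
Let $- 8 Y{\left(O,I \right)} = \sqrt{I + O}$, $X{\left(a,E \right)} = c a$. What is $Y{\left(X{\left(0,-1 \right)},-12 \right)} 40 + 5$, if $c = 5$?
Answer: $5 - 10 i \sqrt{3} \approx 5.0 - 17.32 i$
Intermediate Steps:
$X{\left(a,E \right)} = 5 a$
$Y{\left(O,I \right)} = - \frac{\sqrt{I + O}}{8}$
$Y{\left(X{\left(0,-1 \right)},-12 \right)} 40 + 5 = - \frac{\sqrt{-12 + 5 \cdot 0}}{8} \cdot 40 + 5 = - \frac{\sqrt{-12 + 0}}{8} \cdot 40 + 5 = - \frac{\sqrt{-12}}{8} \cdot 40 + 5 = - \frac{2 i \sqrt{3}}{8} \cdot 40 + 5 = - \frac{i \sqrt{3}}{4} \cdot 40 + 5 = - 10 i \sqrt{3} + 5 = 5 - 10 i \sqrt{3}$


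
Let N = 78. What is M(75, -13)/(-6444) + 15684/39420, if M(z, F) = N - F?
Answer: 902597/2352060 ≈ 0.38375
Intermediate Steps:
M(z, F) = 78 - F
M(75, -13)/(-6444) + 15684/39420 = (78 - 1*(-13))/(-6444) + 15684/39420 = (78 + 13)*(-1/6444) + 15684*(1/39420) = 91*(-1/6444) + 1307/3285 = -91/6444 + 1307/3285 = 902597/2352060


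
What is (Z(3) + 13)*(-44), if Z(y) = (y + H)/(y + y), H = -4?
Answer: -1694/3 ≈ -564.67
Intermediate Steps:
Z(y) = (-4 + y)/(2*y) (Z(y) = (y - 4)/(y + y) = (-4 + y)/((2*y)) = (-4 + y)*(1/(2*y)) = (-4 + y)/(2*y))
(Z(3) + 13)*(-44) = ((1/2)*(-4 + 3)/3 + 13)*(-44) = ((1/2)*(1/3)*(-1) + 13)*(-44) = (-1/6 + 13)*(-44) = (77/6)*(-44) = -1694/3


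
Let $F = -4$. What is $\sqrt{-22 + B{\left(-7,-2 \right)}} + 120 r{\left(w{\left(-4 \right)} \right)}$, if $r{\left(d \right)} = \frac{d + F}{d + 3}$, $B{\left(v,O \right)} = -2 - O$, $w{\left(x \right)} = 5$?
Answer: $15 + i \sqrt{22} \approx 15.0 + 4.6904 i$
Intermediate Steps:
$r{\left(d \right)} = \frac{-4 + d}{3 + d}$ ($r{\left(d \right)} = \frac{d - 4}{d + 3} = \frac{-4 + d}{3 + d}$)
$\sqrt{-22 + B{\left(-7,-2 \right)}} + 120 r{\left(w{\left(-4 \right)} \right)} = \sqrt{-22 - 0} + 120 \frac{-4 + 5}{3 + 5} = \sqrt{-22 + \left(-2 + 2\right)} + 120 \cdot \frac{1}{8} \cdot 1 = \sqrt{-22 + 0} + 120 \cdot \frac{1}{8} \cdot 1 = \sqrt{-22} + 120 \cdot \frac{1}{8} = i \sqrt{22} + 15 = 15 + i \sqrt{22}$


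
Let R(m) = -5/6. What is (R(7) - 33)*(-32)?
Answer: 3248/3 ≈ 1082.7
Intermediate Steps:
R(m) = -⅚ (R(m) = -5*⅙ = -⅚)
(R(7) - 33)*(-32) = (-⅚ - 33)*(-32) = -203/6*(-32) = 3248/3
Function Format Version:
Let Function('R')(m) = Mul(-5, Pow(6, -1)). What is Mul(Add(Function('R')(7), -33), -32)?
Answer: Rational(3248, 3) ≈ 1082.7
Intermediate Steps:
Function('R')(m) = Rational(-5, 6) (Function('R')(m) = Mul(-5, Rational(1, 6)) = Rational(-5, 6))
Mul(Add(Function('R')(7), -33), -32) = Mul(Add(Rational(-5, 6), -33), -32) = Mul(Rational(-203, 6), -32) = Rational(3248, 3)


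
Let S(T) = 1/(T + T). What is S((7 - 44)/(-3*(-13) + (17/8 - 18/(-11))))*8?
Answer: -3763/814 ≈ -4.6228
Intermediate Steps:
S(T) = 1/(2*T)
S((7 - 44)/(-3*(-13) + (17/8 - 18/(-11))))*8 = (1/(2*(((7 - 44)/(-3*(-13) + (17/8 - 18/(-11)))))))*8 = (1/(2*((-37/(39 + (17*(1/8) - 18*(-1/11)))))))*8 = (1/(2*((-37/(39 + (17/8 + 18/11))))))*8 = (1/(2*((-37/(39 + 331/88)))))*8 = (1/(2*((-37/3763/88))))*8 = (1/(2*((-37*88/3763))))*8 = (1/(2*(-3256/3763)))*8 = ((1/2)*(-3763/3256))*8 = -3763/6512*8 = -3763/814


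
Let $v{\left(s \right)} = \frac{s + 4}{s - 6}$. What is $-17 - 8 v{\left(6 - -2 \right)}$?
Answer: $-65$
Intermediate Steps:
$v{\left(s \right)} = \frac{4 + s}{-6 + s}$
$-17 - 8 v{\left(6 - -2 \right)} = -17 - 8 \frac{4 + \left(6 - -2\right)}{-6 + \left(6 - -2\right)} = -17 - 8 \frac{4 + \left(6 + 2\right)}{-6 + \left(6 + 2\right)} = -17 - 8 \frac{4 + 8}{-6 + 8} = -17 - 8 \cdot \frac{1}{2} \cdot 12 = -17 - 48 = -65$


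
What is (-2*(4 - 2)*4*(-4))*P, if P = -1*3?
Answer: -192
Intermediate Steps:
P = -3
(-2*(4 - 2)*4*(-4))*P = -2*(4 - 2)*4*(-4)*(-3) = -2*2*4*(-4)*(-3) = -16*(-4)*(-3) = -2*(-32)*(-3) = 64*(-3) = -192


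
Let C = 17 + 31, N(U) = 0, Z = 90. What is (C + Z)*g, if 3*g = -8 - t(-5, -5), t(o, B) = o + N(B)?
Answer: -138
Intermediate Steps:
C = 48
t(o, B) = o (t(o, B) = o + 0 = o)
g = -1 (g = (-8 - 1*(-5))/3 = (-8 + 5)/3 = (⅓)*(-3) = -1)
(C + Z)*g = (48 + 90)*(-1) = 138*(-1) = -138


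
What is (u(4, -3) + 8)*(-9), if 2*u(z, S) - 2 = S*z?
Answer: -27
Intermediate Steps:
u(z, S) = 1 + S*z/2 (u(z, S) = 1 + (S*z)/2 = 1 + S*z/2)
(u(4, -3) + 8)*(-9) = ((1 + (½)*(-3)*4) + 8)*(-9) = ((1 - 6) + 8)*(-9) = (-5 + 8)*(-9) = 3*(-9) = -27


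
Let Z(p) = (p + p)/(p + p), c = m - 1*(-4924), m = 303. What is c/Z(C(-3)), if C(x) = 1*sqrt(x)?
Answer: 5227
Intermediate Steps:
C(x) = sqrt(x)
c = 5227 (c = 303 - 1*(-4924) = 303 + 4924 = 5227)
Z(p) = 1 (Z(p) = (2*p)/((2*p)) = (2*p)*(1/(2*p)) = 1)
c/Z(C(-3)) = 5227/1 = 5227*1 = 5227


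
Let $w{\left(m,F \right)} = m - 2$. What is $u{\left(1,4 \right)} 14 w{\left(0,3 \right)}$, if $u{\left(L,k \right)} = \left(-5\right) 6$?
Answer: $840$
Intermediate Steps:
$u{\left(L,k \right)} = -30$
$w{\left(m,F \right)} = -2 + m$ ($w{\left(m,F \right)} = m - 2 = -2 + m$)
$u{\left(1,4 \right)} 14 w{\left(0,3 \right)} = \left(-30\right) 14 \left(-2 + 0\right) = \left(-420\right) \left(-2\right) = 840$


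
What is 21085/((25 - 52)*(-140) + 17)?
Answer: 21085/3797 ≈ 5.5531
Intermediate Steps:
21085/((25 - 52)*(-140) + 17) = 21085/(-27*(-140) + 17) = 21085/(3780 + 17) = 21085/3797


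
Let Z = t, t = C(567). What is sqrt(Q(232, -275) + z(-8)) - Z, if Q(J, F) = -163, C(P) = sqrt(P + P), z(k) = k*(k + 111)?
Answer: -9*sqrt(14) + I*sqrt(987) ≈ -33.675 + 31.417*I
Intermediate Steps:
z(k) = k*(111 + k)
C(P) = sqrt(2)*sqrt(P) (C(P) = sqrt(2*P) = sqrt(2)*sqrt(P))
t = 9*sqrt(14) (t = sqrt(2)*sqrt(567) = sqrt(2)*(9*sqrt(7)) = 9*sqrt(14) ≈ 33.675)
Z = 9*sqrt(14) ≈ 33.675
sqrt(Q(232, -275) + z(-8)) - Z = sqrt(-163 - 8*(111 - 8)) - 9*sqrt(14) = sqrt(-163 - 8*103) - 9*sqrt(14) = sqrt(-163 - 824) - 9*sqrt(14) = sqrt(-987) - 9*sqrt(14) = I*sqrt(987) - 9*sqrt(14) = -9*sqrt(14) + I*sqrt(987)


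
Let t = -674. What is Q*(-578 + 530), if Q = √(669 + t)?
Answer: -48*I*√5 ≈ -107.33*I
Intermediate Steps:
Q = I*√5 (Q = √(669 - 674) = √(-5) = I*√5 ≈ 2.2361*I)
Q*(-578 + 530) = (I*√5)*(-578 + 530) = (I*√5)*(-48) = -48*I*√5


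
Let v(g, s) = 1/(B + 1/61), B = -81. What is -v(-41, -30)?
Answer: 61/4940 ≈ 0.012348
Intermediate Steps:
v(g, s) = -61/4940 (v(g, s) = 1/(-81 + 1/61) = 1/(-4940/61) = -61/4940)
-v(-41, -30) = -1*(-61/4940) = 61/4940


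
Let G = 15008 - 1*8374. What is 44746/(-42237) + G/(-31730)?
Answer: -3441277/2712915 ≈ -1.2685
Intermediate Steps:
G = 6634 (G = 15008 - 8374 = 6634)
44746/(-42237) + G/(-31730) = 44746/(-42237) + 6634/(-31730) = 44746*(-1/42237) + 6634*(-1/31730) = -3442/3249 - 3317/15865 = -3441277/2712915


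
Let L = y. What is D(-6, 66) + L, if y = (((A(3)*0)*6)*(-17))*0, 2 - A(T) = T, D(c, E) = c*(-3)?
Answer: 18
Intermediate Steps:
D(c, E) = -3*c
A(T) = 2 - T
y = 0 (y = ((((2 - 1*3)*0)*6)*(-17))*0 = ((((2 - 3)*0)*6)*(-17))*0 = ((-1*0*6)*(-17))*0 = ((0*6)*(-17))*0 = (0*(-17))*0 = 0*0 = 0)
L = 0
D(-6, 66) + L = -3*(-6) + 0 = 18 + 0 = 18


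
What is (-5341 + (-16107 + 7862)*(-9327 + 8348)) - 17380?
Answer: 8049134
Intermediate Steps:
(-5341 + (-16107 + 7862)*(-9327 + 8348)) - 17380 = (-5341 - 8245*(-979)) - 17380 = (-5341 + 8071855) - 17380 = 8066514 - 17380 = 8049134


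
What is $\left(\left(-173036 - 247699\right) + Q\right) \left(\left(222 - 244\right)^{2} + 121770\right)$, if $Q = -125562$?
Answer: $-66786993438$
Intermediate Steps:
$\left(\left(-173036 - 247699\right) + Q\right) \left(\left(222 - 244\right)^{2} + 121770\right) = \left(\left(-173036 - 247699\right) - 125562\right) \left(\left(222 - 244\right)^{2} + 121770\right) = \left(\left(-173036 - 247699\right) - 125562\right) \left(\left(-22\right)^{2} + 121770\right) = \left(-420735 - 125562\right) \left(484 + 121770\right) = \left(-546297\right) 122254 = -66786993438$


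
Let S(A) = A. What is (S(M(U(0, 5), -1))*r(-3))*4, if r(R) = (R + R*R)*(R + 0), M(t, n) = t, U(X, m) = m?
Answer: -360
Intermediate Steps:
r(R) = R*(R + R²) (r(R) = (R + R²)*R = R*(R + R²))
(S(M(U(0, 5), -1))*r(-3))*4 = (5*((-3)²*(1 - 3)))*4 = (5*(9*(-2)))*4 = (5*(-18))*4 = -90*4 = -360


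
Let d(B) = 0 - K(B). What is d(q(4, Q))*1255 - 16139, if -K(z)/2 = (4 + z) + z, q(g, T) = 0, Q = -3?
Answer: -6099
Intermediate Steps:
K(z) = -8 - 4*z (K(z) = -2*((4 + z) + z) = -2*(4 + 2*z) = -8 - 4*z)
d(B) = 8 + 4*B (d(B) = 0 - (-8 - 4*B) = 0 + (8 + 4*B) = 8 + 4*B)
d(q(4, Q))*1255 - 16139 = (8 + 4*0)*1255 - 16139 = (8 + 0)*1255 - 16139 = 8*1255 - 16139 = 10040 - 16139 = -6099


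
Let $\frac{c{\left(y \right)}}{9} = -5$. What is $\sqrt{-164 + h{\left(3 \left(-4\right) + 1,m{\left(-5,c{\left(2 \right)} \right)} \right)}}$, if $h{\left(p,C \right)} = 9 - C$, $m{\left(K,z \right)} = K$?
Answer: $5 i \sqrt{6} \approx 12.247 i$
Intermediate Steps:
$c{\left(y \right)} = -45$ ($c{\left(y \right)} = 9 \left(-5\right) = -45$)
$\sqrt{-164 + h{\left(3 \left(-4\right) + 1,m{\left(-5,c{\left(2 \right)} \right)} \right)}} = \sqrt{-164 + \left(9 - -5\right)} = \sqrt{-164 + \left(9 + 5\right)} = \sqrt{-164 + 14} = \sqrt{-150} = 5 i \sqrt{6}$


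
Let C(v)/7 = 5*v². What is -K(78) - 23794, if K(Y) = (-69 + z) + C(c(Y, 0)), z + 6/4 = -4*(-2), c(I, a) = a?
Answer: -47463/2 ≈ -23732.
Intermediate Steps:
C(v) = 35*v² (C(v) = 7*(5*v²) = 35*v²)
z = 13/2 (z = -3/2 - 4*(-2) = -3/2 + 8 = 13/2 ≈ 6.5000)
K(Y) = -125/2 (K(Y) = (-69 + 13/2) + 35*0² = -125/2 + 35*0 = -125/2 + 0 = -125/2)
-K(78) - 23794 = -1*(-125/2) - 23794 = 125/2 - 23794 = -47463/2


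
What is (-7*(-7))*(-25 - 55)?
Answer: -3920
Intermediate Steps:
(-7*(-7))*(-25 - 55) = 49*(-80) = -3920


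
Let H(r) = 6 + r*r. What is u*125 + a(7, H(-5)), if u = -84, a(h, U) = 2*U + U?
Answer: -10407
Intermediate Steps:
H(r) = 6 + r²
a(h, U) = 3*U
u*125 + a(7, H(-5)) = -84*125 + 3*(6 + (-5)²) = -10500 + 3*(6 + 25) = -10500 + 3*31 = -10500 + 93 = -10407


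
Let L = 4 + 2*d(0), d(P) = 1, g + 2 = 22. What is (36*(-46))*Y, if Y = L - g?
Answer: 23184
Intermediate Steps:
g = 20 (g = -2 + 22 = 20)
L = 6 (L = 4 + 2*1 = 4 + 2 = 6)
Y = -14 (Y = 6 - 1*20 = 6 - 20 = -14)
(36*(-46))*Y = (36*(-46))*(-14) = -1656*(-14) = 23184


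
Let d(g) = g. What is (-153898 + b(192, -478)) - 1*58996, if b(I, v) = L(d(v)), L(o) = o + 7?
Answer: -213365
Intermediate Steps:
L(o) = 7 + o
b(I, v) = 7 + v
(-153898 + b(192, -478)) - 1*58996 = (-153898 + (7 - 478)) - 1*58996 = (-153898 - 471) - 58996 = -154369 - 58996 = -213365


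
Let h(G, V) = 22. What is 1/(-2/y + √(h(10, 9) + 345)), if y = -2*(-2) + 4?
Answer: 4/5871 + 16*√367/5871 ≈ 0.052890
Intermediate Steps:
y = 8 (y = 4 + 4 = 8)
1/(-2/y + √(h(10, 9) + 345)) = 1/(-2/8 + √(22 + 345)) = 1/((⅛)*(-2) + √367) = 1/(-¼ + √367)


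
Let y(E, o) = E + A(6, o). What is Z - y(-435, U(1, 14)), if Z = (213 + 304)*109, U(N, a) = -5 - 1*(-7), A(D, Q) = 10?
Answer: 56778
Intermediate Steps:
U(N, a) = 2 (U(N, a) = -5 + 7 = 2)
y(E, o) = 10 + E (y(E, o) = E + 10 = 10 + E)
Z = 56353 (Z = 517*109 = 56353)
Z - y(-435, U(1, 14)) = 56353 - (10 - 435) = 56353 - 1*(-425) = 56353 + 425 = 56778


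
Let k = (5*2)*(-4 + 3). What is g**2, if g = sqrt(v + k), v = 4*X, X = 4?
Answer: 6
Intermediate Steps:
k = -10 (k = 10*(-1) = -10)
v = 16 (v = 4*4 = 16)
g = sqrt(6) (g = sqrt(16 - 10) = sqrt(6) ≈ 2.4495)
g**2 = (sqrt(6))**2 = 6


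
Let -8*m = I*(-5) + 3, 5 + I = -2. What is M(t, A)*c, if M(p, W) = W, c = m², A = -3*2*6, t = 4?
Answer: -3249/4 ≈ -812.25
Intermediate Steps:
I = -7 (I = -5 - 2 = -7)
m = -19/4 (m = -(-7*(-5) + 3)/8 = -(35 + 3)/8 = -⅛*38 = -19/4 ≈ -4.7500)
A = -36 (A = -6*6 = -36)
c = 361/16 (c = (-19/4)² = 361/16 ≈ 22.563)
M(t, A)*c = -36*361/16 = -3249/4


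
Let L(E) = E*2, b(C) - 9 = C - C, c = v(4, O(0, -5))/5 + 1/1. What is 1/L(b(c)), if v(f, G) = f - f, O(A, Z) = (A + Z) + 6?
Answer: 1/18 ≈ 0.055556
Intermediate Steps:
O(A, Z) = 6 + A + Z
v(f, G) = 0
c = 1 (c = 0/5 + 1/1 = 0*(⅕) + 1*1 = 0 + 1 = 1)
b(C) = 9 (b(C) = 9 + (C - C) = 9 + 0 = 9)
L(E) = 2*E
1/L(b(c)) = 1/(2*9) = 1/18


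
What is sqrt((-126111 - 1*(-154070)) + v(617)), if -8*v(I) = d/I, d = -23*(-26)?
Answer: sqrt(42574550521)/1234 ≈ 167.21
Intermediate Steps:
d = 598
v(I) = -299/(4*I)
sqrt((-126111 - 1*(-154070)) + v(617)) = sqrt((-126111 - 1*(-154070)) - 299/4/617) = sqrt((-126111 + 154070) - 299/4*1/617) = sqrt(27959 - 299/2468) = sqrt(69002513/2468) = sqrt(42574550521)/1234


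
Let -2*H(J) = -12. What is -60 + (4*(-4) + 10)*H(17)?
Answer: -96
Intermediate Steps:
H(J) = 6 (H(J) = -1/2*(-12) = 6)
-60 + (4*(-4) + 10)*H(17) = -60 + (4*(-4) + 10)*6 = -60 + (-16 + 10)*6 = -60 - 6*6 = -60 - 36 = -96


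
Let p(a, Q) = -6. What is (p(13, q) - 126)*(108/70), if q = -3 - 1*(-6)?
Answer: -7128/35 ≈ -203.66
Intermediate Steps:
q = 3 (q = -3 + 6 = 3)
(p(13, q) - 126)*(108/70) = (-6 - 126)*(108/70) = -14256/70 = -132*54/35 = -7128/35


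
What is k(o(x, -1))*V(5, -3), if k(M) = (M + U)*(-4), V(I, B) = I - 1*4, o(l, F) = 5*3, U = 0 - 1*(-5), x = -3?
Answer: -80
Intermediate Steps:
U = 5 (U = 0 + 5 = 5)
o(l, F) = 15
V(I, B) = -4 + I (V(I, B) = I - 4 = -4 + I)
k(M) = -20 - 4*M (k(M) = (M + 5)*(-4) = (5 + M)*(-4) = -20 - 4*M)
k(o(x, -1))*V(5, -3) = (-20 - 4*15)*(-4 + 5) = (-20 - 60)*1 = -80*1 = -80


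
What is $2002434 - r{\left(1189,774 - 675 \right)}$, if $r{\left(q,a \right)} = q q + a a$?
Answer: $578912$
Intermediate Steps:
$r{\left(q,a \right)} = a^{2} + q^{2}$ ($r{\left(q,a \right)} = q^{2} + a^{2} = a^{2} + q^{2}$)
$2002434 - r{\left(1189,774 - 675 \right)} = 2002434 - \left(\left(774 - 675\right)^{2} + 1189^{2}\right) = 2002434 - \left(99^{2} + 1413721\right) = 2002434 - \left(9801 + 1413721\right) = 2002434 - 1423522 = 578912$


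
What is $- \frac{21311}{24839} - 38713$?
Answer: $- \frac{961613518}{24839} \approx -38714.0$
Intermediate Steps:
$- \frac{21311}{24839} - 38713 = - \frac{961613518}{24839}$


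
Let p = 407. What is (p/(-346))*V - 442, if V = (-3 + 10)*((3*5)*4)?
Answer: -161936/173 ≈ -936.05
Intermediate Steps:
V = 420 (V = 7*(15*4) = 7*60 = 420)
(p/(-346))*V - 442 = (407/(-346))*420 - 442 = (407*(-1/346))*420 - 442 = -407/346*420 - 442 = -85470/173 - 442 = -161936/173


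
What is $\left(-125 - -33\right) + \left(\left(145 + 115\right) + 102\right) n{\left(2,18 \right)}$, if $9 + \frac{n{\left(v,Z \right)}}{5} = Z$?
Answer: $16198$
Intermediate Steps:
$n{\left(v,Z \right)} = -45 + 5 Z$
$\left(-125 - -33\right) + \left(\left(145 + 115\right) + 102\right) n{\left(2,18 \right)} = \left(-125 - -33\right) + \left(\left(145 + 115\right) + 102\right) \left(-45 + 5 \cdot 18\right) = \left(-125 + 33\right) + \left(260 + 102\right) \left(-45 + 90\right) = -92 + 362 \cdot 45 = -92 + 16290 = 16198$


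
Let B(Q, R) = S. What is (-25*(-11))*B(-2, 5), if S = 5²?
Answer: 6875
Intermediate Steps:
S = 25
B(Q, R) = 25
(-25*(-11))*B(-2, 5) = -25*(-11)*25 = 275*25 = 6875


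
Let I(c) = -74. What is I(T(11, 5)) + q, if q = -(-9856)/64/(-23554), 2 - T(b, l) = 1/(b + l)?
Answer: -871575/11777 ≈ -74.007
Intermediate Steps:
T(b, l) = 2 - 1/(b + l)
q = -77/11777 (q = -(-9856)/64*(-1/23554) = -352*(-7/16)*(-1/23554) = 154*(-1/23554) = -77/11777 ≈ -0.0065382)
I(T(11, 5)) + q = -74 - 77/11777 = -871575/11777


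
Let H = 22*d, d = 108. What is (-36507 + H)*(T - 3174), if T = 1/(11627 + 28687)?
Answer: 1455762636395/13438 ≈ 1.0833e+8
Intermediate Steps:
H = 2376 (H = 22*108 = 2376)
T = 1/40314 ≈ 2.4805e-5
(-36507 + H)*(T - 3174) = (-36507 + 2376)*(1/40314 - 3174) = -34131*(-127956635/40314) = 1455762636395/13438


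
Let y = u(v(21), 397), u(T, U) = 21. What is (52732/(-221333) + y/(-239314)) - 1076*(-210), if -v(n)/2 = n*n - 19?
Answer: 11968655989435679/52968085562 ≈ 2.2596e+5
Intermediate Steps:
v(n) = 38 - 2*n**2 (v(n) = -2*(n*n - 19) = -2*(n**2 - 19) = -2*(-19 + n**2) = 38 - 2*n**2)
y = 21
(52732/(-221333) + y/(-239314)) - 1076*(-210) = (52732/(-221333) + 21/(-239314)) - 1076*(-210) = (52732*(-1/221333) + 21*(-1/239314)) + 225960 = (-52732/221333 - 21/239314) + 225960 = -12624153841/52968085562 + 225960 = 11968655989435679/52968085562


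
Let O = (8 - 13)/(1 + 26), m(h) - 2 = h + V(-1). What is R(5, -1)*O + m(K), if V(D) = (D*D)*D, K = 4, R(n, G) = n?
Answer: 110/27 ≈ 4.0741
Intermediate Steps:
V(D) = D**3 (V(D) = D**2*D = D**3)
m(h) = 1 + h (m(h) = 2 + (h + (-1)**3) = 2 + (h - 1) = 2 + (-1 + h) = 1 + h)
O = -5/27 ≈ -0.18519
R(5, -1)*O + m(K) = 5*(-5/27) + (1 + 4) = -25/27 + 5 = 110/27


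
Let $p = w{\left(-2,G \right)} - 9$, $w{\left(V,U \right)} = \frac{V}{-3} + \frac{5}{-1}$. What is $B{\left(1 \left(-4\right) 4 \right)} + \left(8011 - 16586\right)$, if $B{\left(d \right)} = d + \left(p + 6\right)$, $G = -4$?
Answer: $- \frac{25795}{3} \approx -8598.3$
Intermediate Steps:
$w{\left(V,U \right)} = -5 - \frac{V}{3}$ ($w{\left(V,U \right)} = V \left(- \frac{1}{3}\right) + 5 \left(-1\right) = - \frac{V}{3} - 5 = -5 - \frac{V}{3}$)
$p = - \frac{40}{3}$ ($p = \left(-5 - - \frac{2}{3}\right) - 9 = \left(-5 + \frac{2}{3}\right) - 9 = - \frac{13}{3} - 9 = - \frac{40}{3} \approx -13.333$)
$B{\left(d \right)} = - \frac{22}{3} + d$ ($B{\left(d \right)} = d + \left(- \frac{40}{3} + 6\right) = d - \frac{22}{3} = - \frac{22}{3} + d$)
$B{\left(1 \left(-4\right) 4 \right)} + \left(8011 - 16586\right) = \left(- \frac{22}{3} + 1 \left(-4\right) 4\right) + \left(8011 - 16586\right) = \left(- \frac{22}{3} - 16\right) + \left(8011 - 16586\right) = \left(- \frac{22}{3} - 16\right) - 8575 = - \frac{70}{3} - 8575 = - \frac{25795}{3}$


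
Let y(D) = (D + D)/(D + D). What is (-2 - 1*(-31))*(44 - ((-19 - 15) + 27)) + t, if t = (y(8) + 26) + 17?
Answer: 1523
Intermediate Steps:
y(D) = 1 (y(D) = (2*D)/((2*D)) = (2*D)*(1/(2*D)) = 1)
t = 44 (t = (1 + 26) + 17 = 27 + 17 = 44)
(-2 - 1*(-31))*(44 - ((-19 - 15) + 27)) + t = (-2 - 1*(-31))*(44 - ((-19 - 15) + 27)) + 44 = (-2 + 31)*(44 - (-34 + 27)) + 44 = 29*(44 - 1*(-7)) + 44 = 29*(44 + 7) + 44 = 29*51 + 44 = 1479 + 44 = 1523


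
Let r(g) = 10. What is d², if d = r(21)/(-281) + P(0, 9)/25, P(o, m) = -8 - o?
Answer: 6240004/49350625 ≈ 0.12644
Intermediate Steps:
d = -2498/7025 (d = 10/(-281) + (-8 - 1*0)/25 = 10*(-1/281) + (-8 + 0)*(1/25) = -10/281 - 8*1/25 = -10/281 - 8/25 = -2498/7025 ≈ -0.35559)
d² = (-2498/7025)² = 6240004/49350625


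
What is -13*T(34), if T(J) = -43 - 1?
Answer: 572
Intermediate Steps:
T(J) = -44
-13*T(34) = -13*(-44) = 572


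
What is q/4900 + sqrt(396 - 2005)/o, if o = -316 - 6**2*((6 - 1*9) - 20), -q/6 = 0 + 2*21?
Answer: -9/175 + I*sqrt(1609)/512 ≈ -0.051429 + 0.078344*I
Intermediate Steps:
q = -252 (q = -6*(0 + 2*21) = -6*(0 + 42) = -6*42 = -252)
o = 512 (o = -316 - 36*((6 - 9) - 20) = -316 - 36*(-3 - 20) = -316 - 36*(-23) = -316 - 1*(-828) = -316 + 828 = 512)
q/4900 + sqrt(396 - 2005)/o = -252/4900 + sqrt(396 - 2005)/512 = -252*1/4900 + sqrt(-1609)*(1/512) = -9/175 + (I*sqrt(1609))*(1/512) = -9/175 + I*sqrt(1609)/512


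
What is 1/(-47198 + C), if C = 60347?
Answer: 1/13149 ≈ 7.6051e-5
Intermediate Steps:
1/(-47198 + C) = 1/(-47198 + 60347) = 1/13149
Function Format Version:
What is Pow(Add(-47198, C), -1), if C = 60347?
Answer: Rational(1, 13149) ≈ 7.6051e-5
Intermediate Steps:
Pow(Add(-47198, C), -1) = Pow(Add(-47198, 60347), -1) = Pow(13149, -1) = Rational(1, 13149)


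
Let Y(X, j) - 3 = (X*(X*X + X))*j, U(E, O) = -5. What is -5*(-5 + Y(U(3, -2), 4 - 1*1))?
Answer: 1510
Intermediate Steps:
Y(X, j) = 3 + X*j*(X + X**2) (Y(X, j) = 3 + (X*(X*X + X))*j = 3 + (X*(X**2 + X))*j = 3 + (X*(X + X**2))*j = 3 + X*j*(X + X**2))
-5*(-5 + Y(U(3, -2), 4 - 1*1)) = -5*(-5 + (3 + (4 - 1*1)*(-5)**2 + (4 - 1*1)*(-5)**3)) = -5*(-5 + (3 + (4 - 1)*25 + (4 - 1)*(-125))) = -5*(-5 + (3 + 3*25 + 3*(-125))) = -5*(-5 + (3 + 75 - 375)) = -5*(-5 - 297) = -5*(-302) = 1510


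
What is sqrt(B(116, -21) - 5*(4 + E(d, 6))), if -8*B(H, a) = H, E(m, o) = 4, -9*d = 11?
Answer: I*sqrt(218)/2 ≈ 7.3824*I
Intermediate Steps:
d = -11/9 (d = -1/9*11 = -11/9 ≈ -1.2222)
B(H, a) = -H/8
sqrt(B(116, -21) - 5*(4 + E(d, 6))) = sqrt(-1/8*116 - 5*(4 + 4)) = sqrt(-29/2 - 5*8) = sqrt(-29/2 - 40) = sqrt(-109/2) = I*sqrt(218)/2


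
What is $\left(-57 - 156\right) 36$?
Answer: $-7668$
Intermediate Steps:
$\left(-57 - 156\right) 36 = \left(-213\right) 36 = -7668$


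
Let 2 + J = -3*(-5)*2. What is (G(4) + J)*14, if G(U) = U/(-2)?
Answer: 364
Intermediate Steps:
G(U) = -U/2 (G(U) = U*(-½) = -U/2)
J = 28 (J = -2 - 3*(-5)*2 = -2 - 1*(-15)*2 = -2 + 15*2 = -2 + 30 = 28)
(G(4) + J)*14 = (-½*4 + 28)*14 = (-2 + 28)*14 = 26*14 = 364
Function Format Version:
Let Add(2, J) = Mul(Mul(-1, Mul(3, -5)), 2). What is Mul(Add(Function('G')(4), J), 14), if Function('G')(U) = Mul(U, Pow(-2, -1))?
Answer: 364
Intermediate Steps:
Function('G')(U) = Mul(Rational(-1, 2), U) (Function('G')(U) = Mul(U, Rational(-1, 2)) = Mul(Rational(-1, 2), U))
J = 28 (J = Add(-2, Mul(Mul(-1, Mul(3, -5)), 2)) = Add(-2, Mul(Mul(-1, -15), 2)) = Add(-2, Mul(15, 2)) = Add(-2, 30) = 28)
Mul(Add(Function('G')(4), J), 14) = Mul(Add(Mul(Rational(-1, 2), 4), 28), 14) = Mul(Add(-2, 28), 14) = Mul(26, 14) = 364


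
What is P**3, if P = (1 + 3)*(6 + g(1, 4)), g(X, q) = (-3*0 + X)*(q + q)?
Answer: 175616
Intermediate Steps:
g(X, q) = 2*X*q (g(X, q) = (0 + X)*(2*q) = X*(2*q) = 2*X*q)
P = 56 (P = (1 + 3)*(6 + 2*1*4) = 4*(6 + 8) = 4*14 = 56)
P**3 = 56**3 = 175616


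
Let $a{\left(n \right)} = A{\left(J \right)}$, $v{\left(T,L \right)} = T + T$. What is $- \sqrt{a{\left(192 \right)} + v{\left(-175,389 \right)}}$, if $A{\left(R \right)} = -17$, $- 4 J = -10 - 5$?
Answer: $- i \sqrt{367} \approx - 19.157 i$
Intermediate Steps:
$v{\left(T,L \right)} = 2 T$
$J = \frac{15}{4}$ ($J = - \frac{-10 - 5}{4} = \left(- \frac{1}{4}\right) \left(-15\right) = \frac{15}{4} \approx 3.75$)
$a{\left(n \right)} = -17$
$- \sqrt{a{\left(192 \right)} + v{\left(-175,389 \right)}} = - \sqrt{-17 + 2 \left(-175\right)} = - \sqrt{-17 - 350} = - \sqrt{-367} = - i \sqrt{367}$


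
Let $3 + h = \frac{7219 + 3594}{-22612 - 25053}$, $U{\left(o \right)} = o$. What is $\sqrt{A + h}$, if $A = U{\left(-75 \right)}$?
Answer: $\frac{i \sqrt{177727675195}}{47665} \approx 8.8446 i$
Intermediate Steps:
$A = -75$
$h = - \frac{153808}{47665}$ ($h = -3 + \frac{7219 + 3594}{-22612 - 25053} = -3 + \frac{10813}{-47665} = -3 + 10813 \left(- \frac{1}{47665}\right) = -3 - \frac{10813}{47665} = - \frac{153808}{47665} \approx -3.2269$)
$\sqrt{A + h} = \sqrt{-75 - \frac{153808}{47665}} = \sqrt{- \frac{3728683}{47665}} = \frac{i \sqrt{177727675195}}{47665}$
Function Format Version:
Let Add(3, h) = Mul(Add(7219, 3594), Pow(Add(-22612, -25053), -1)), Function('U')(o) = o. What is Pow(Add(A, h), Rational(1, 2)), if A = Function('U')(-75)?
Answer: Mul(Rational(1, 47665), I, Pow(177727675195, Rational(1, 2))) ≈ Mul(8.8446, I)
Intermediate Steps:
A = -75
h = Rational(-153808, 47665) (h = Add(-3, Mul(Add(7219, 3594), Pow(Add(-22612, -25053), -1))) = Add(-3, Mul(10813, Pow(-47665, -1))) = Add(-3, Mul(10813, Rational(-1, 47665))) = Add(-3, Rational(-10813, 47665)) = Rational(-153808, 47665) ≈ -3.2269)
Pow(Add(A, h), Rational(1, 2)) = Pow(Add(-75, Rational(-153808, 47665)), Rational(1, 2)) = Pow(Rational(-3728683, 47665), Rational(1, 2)) = Mul(Rational(1, 47665), I, Pow(177727675195, Rational(1, 2)))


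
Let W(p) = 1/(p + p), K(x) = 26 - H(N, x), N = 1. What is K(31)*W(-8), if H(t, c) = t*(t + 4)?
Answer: -21/16 ≈ -1.3125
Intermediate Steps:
H(t, c) = t*(4 + t)
K(x) = 21 (K(x) = 26 - (4 + 1) = 26 - 5 = 21)
W(p) = 1/(2*p)
K(31)*W(-8) = 21*((1/2)/(-8)) = 21*((1/2)*(-1/8)) = 21*(-1/16) = -21/16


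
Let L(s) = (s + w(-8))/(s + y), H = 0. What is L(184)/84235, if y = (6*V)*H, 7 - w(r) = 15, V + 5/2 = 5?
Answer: 22/1937405 ≈ 1.1355e-5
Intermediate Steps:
V = 5/2 (V = -5/2 + 5 = 5/2 ≈ 2.5000)
w(r) = -8 (w(r) = 7 - 1*15 = 7 - 15 = -8)
y = 0 (y = (6*(5/2))*0 = 15*0 = 0)
L(s) = (-8 + s)/s (L(s) = (s - 8)/(s + 0) = (-8 + s)/s)
L(184)/84235 = ((-8 + 184)/184)/84235 = ((1/184)*176)*(1/84235) = (22/23)*(1/84235) = 22/1937405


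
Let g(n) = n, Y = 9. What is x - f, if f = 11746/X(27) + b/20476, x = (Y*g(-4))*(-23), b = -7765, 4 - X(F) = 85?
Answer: 1614424429/1658556 ≈ 973.39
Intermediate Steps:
X(F) = -81 (X(F) = 4 - 1*85 = 4 - 85 = -81)
x = 828 (x = (9*(-4))*(-23) = -36*(-23) = 828)
f = -241140061/1658556 (f = 11746/(-81) - 7765/20476 = 11746*(-1/81) - 7765*1/20476 = -11746/81 - 7765/20476 = -241140061/1658556 ≈ -145.39)
x - f = 828 - 1*(-241140061/1658556) = 828 + 241140061/1658556 = 1614424429/1658556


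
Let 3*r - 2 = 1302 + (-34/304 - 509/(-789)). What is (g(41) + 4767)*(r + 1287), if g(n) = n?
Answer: 372314737075/44973 ≈ 8.2786e+6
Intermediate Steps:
r = 156450067/359784 (r = ⅔ + (1302 + (-34/304 - 509/(-789)))/3 = ⅔ + (1302 + (-34*1/304 - 509*(-1/789)))/3 = ⅔ + (1302 + (-17/152 + 509/789))/3 = ⅔ + (1302 + 63955/119928)/3 = ⅔ + (⅓)*(156210211/119928) = ⅔ + 156210211/359784 = 156450067/359784 ≈ 434.84)
(g(41) + 4767)*(r + 1287) = (41 + 4767)*(156450067/359784 + 1287) = 4808*(619492075/359784) = 372314737075/44973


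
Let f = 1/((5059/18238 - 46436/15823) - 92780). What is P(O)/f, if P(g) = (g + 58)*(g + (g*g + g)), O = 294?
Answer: -37281370604519349504/13117267 ≈ -2.8422e+12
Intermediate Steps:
f = -288579874/26775207560931 (f = 1/((5059*(1/18238) - 46436*1/15823) - 92780) = 1/((5059/18238 - 46436/15823) - 92780) = 1/(-766851211/288579874 - 92780) = 1/(-26775207560931/288579874) = -288579874/26775207560931 ≈ -1.0778e-5)
P(g) = (58 + g)*(g² + 2*g) (P(g) = (58 + g)*(g + (g² + g)) = (58 + g)*(g + (g + g²)) = (58 + g)*(g² + 2*g))
P(O)/f = (294*(116 + 294² + 60*294))/(-288579874/26775207560931) = (294*(116 + 86436 + 17640))*(-26775207560931/288579874) = (294*104192)*(-26775207560931/288579874) = 30632448*(-26775207560931/288579874) = -37281370604519349504/13117267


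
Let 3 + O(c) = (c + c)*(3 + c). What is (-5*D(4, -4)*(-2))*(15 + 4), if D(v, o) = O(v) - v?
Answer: 9310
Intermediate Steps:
O(c) = -3 + 2*c*(3 + c) (O(c) = -3 + (c + c)*(3 + c) = -3 + (2*c)*(3 + c) = -3 + 2*c*(3 + c))
D(v, o) = -3 + 2*v² + 5*v (D(v, o) = (-3 + 2*v² + 6*v) - v = -3 + 2*v² + 5*v)
(-5*D(4, -4)*(-2))*(15 + 4) = (-5*(-3 + 2*4² + 5*4)*(-2))*(15 + 4) = -5*(-3 + 2*16 + 20)*(-2)*19 = -5*(-3 + 32 + 20)*(-2)*19 = -245*(-2)*19 = -5*(-98)*19 = 490*19 = 9310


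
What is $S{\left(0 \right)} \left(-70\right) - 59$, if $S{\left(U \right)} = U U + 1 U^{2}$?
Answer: $-59$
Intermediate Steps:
$S{\left(U \right)} = 2 U^{2}$ ($S{\left(U \right)} = U^{2} + U^{2} = 2 U^{2}$)
$S{\left(0 \right)} \left(-70\right) - 59 = 2 \cdot 0^{2} \left(-70\right) - 59 = 2 \cdot 0 \left(-70\right) - 59 = 0 \left(-70\right) - 59 = 0 - 59 = -59$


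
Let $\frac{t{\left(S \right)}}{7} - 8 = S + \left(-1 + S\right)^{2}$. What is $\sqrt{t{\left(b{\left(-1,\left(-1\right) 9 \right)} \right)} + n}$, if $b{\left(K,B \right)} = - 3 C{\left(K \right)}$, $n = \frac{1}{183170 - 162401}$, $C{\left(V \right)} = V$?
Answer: $\frac{\sqrt{45291913674}}{20769} \approx 10.247$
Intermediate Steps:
$n = \frac{1}{20769} \approx 4.8149 \cdot 10^{-5}$
$b{\left(K,B \right)} = - 3 K$
$t{\left(S \right)} = 56 + 7 S + 7 \left(-1 + S\right)^{2}$ ($t{\left(S \right)} = 56 + 7 \left(S + \left(-1 + S\right)^{2}\right) = 56 + \left(7 S + 7 \left(-1 + S\right)^{2}\right) = 56 + 7 S + 7 \left(-1 + S\right)^{2}$)
$\sqrt{t{\left(b{\left(-1,\left(-1\right) 9 \right)} \right)} + n} = \sqrt{\left(63 - 7 \left(\left(-3\right) \left(-1\right)\right) + 7 \left(\left(-3\right) \left(-1\right)\right)^{2}\right) + \frac{1}{20769}} = \sqrt{\left(63 - 21 + 7 \cdot 3^{2}\right) + \frac{1}{20769}} = \sqrt{\left(63 - 21 + 7 \cdot 9\right) + \frac{1}{20769}} = \sqrt{\left(63 - 21 + 63\right) + \frac{1}{20769}} = \sqrt{105 + \frac{1}{20769}} = \sqrt{\frac{2180746}{20769}} = \frac{\sqrt{45291913674}}{20769}$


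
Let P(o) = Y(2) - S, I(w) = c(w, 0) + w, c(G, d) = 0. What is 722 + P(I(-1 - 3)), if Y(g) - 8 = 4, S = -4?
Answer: 738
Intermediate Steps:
Y(g) = 12 (Y(g) = 8 + 4 = 12)
I(w) = w (I(w) = 0 + w = w)
P(o) = 16 (P(o) = 12 - 1*(-4) = 12 + 4 = 16)
722 + P(I(-1 - 3)) = 722 + 16 = 738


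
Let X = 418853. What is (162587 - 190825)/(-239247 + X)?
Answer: -2017/12829 ≈ -0.15722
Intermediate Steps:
(162587 - 190825)/(-239247 + X) = (162587 - 190825)/(-239247 + 418853) = -28238/179606 = -28238*1/179606 = -2017/12829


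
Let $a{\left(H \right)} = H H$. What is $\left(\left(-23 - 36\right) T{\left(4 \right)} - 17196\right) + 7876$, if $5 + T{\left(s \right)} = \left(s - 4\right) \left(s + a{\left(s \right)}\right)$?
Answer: $-9025$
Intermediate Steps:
$a{\left(H \right)} = H^{2}$
$T{\left(s \right)} = -5 + \left(-4 + s\right) \left(s + s^{2}\right)$ ($T{\left(s \right)} = -5 + \left(s - 4\right) \left(s + s^{2}\right) = -5 + \left(-4 + s\right) \left(s + s^{2}\right)$)
$\left(\left(-23 - 36\right) T{\left(4 \right)} - 17196\right) + 7876 = \left(\left(-23 - 36\right) \left(-5 + 4^{3} - 16 - 3 \cdot 4^{2}\right) - 17196\right) + 7876 = \left(- 59 \left(-5 + 64 - 16 - 48\right) - 17196\right) + 7876 = \left(\left(-59\right) \left(-5\right) - 17196\right) + 7876 = \left(295 - 17196\right) + 7876 = -16901 + 7876 = -9025$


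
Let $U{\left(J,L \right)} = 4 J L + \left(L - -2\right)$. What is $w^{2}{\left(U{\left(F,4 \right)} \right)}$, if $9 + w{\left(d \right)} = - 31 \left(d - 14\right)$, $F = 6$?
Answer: $7491169$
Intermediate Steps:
$U{\left(J,L \right)} = 2 + L + 4 J L$ ($U{\left(J,L \right)} = 4 J L + \left(L + 2\right) = 4 J L + \left(2 + L\right) = 2 + L + 4 J L$)
$w{\left(d \right)} = 425 - 31 d$ ($w{\left(d \right)} = -9 - 31 \left(d - 14\right) = -9 - 31 \left(-14 + d\right) = -9 - \left(-434 + 31 d\right) = 425 - 31 d$)
$w^{2}{\left(U{\left(F,4 \right)} \right)} = \left(425 - 31 \left(2 + 4 + 4 \cdot 6 \cdot 4\right)\right)^{2} = \left(425 - 31 \left(2 + 4 + 96\right)\right)^{2} = \left(425 - 3162\right)^{2} = \left(-2737\right)^{2} = 7491169$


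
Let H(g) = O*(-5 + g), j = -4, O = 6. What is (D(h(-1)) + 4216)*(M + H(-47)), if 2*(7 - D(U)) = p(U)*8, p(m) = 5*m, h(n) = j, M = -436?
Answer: -3218644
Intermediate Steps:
h(n) = -4
H(g) = -30 + 6*g (H(g) = 6*(-5 + g) = -30 + 6*g)
D(U) = 7 - 20*U (D(U) = 7 - 5*U*8/2 = 7 - 20*U)
(D(h(-1)) + 4216)*(M + H(-47)) = ((7 - 20*(-4)) + 4216)*(-436 + (-30 + 6*(-47))) = ((7 + 80) + 4216)*(-436 + (-30 - 282)) = (87 + 4216)*(-436 - 312) = 4303*(-748) = -3218644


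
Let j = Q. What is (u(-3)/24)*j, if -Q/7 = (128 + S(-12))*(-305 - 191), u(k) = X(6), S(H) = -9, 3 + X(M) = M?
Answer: 51646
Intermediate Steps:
X(M) = -3 + M
u(k) = 3 (u(k) = -3 + 6 = 3)
Q = 413168 (Q = -7*(128 - 9)*(-305 - 191) = -833*(-496) = -7*(-59024) = 413168)
j = 413168
(u(-3)/24)*j = (3/24)*413168 = (3*(1/24))*413168 = (1/8)*413168 = 51646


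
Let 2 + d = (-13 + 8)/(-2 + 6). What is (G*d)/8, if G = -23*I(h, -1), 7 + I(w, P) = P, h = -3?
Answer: -299/4 ≈ -74.750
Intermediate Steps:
I(w, P) = -7 + P
d = -13/4 (d = -2 + (-13 + 8)/(-2 + 6) = -2 - 5/4 = -13/4 ≈ -3.2500)
G = 184 (G = -23*(-7 - 1) = -23*(-8) = 184)
(G*d)/8 = (184*(-13/4))/8 = -598*⅛ = -299/4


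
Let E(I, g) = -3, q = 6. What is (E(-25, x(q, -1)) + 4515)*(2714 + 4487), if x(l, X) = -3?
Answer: 32490912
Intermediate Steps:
(E(-25, x(q, -1)) + 4515)*(2714 + 4487) = (-3 + 4515)*(2714 + 4487) = 4512*7201 = 32490912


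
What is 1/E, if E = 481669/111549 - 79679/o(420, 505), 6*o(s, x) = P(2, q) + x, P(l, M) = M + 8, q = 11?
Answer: -1538202/1396744265 ≈ -0.0011013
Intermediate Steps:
P(l, M) = 8 + M
o(s, x) = 19/6 + x/6 (o(s, x) = ((8 + 11) + x)/6 = (19 + x)/6 = 19/6 + x/6)
E = -1396744265/1538202 (E = 481669/111549 - 79679/(19/6 + (⅙)*505) = 481669*(1/111549) - 79679/(19/6 + 505/6) = 25351/5871 - 79679/262/3 = 25351/5871 - 79679*3/262 = 25351/5871 - 239037/262 = -1396744265/1538202 ≈ -908.04)
1/E = 1/(-1396744265/1538202) = -1538202/1396744265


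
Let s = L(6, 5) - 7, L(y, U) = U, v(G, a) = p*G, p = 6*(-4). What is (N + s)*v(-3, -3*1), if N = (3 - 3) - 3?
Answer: -360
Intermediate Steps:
p = -24
v(G, a) = -24*G
s = -2 (s = 5 - 7 = -2)
N = -3 (N = 0 - 3 = -3)
(N + s)*v(-3, -3*1) = (-3 - 2)*(-24*(-3)) = -5*72 = -360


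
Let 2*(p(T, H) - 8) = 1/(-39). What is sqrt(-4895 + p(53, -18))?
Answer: I*sqrt(29732586)/78 ≈ 69.907*I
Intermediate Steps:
p(T, H) = 623/78 (p(T, H) = 8 + (1/2)/(-39) = 8 + (1/2)*(-1/39) = 8 - 1/78 = 623/78)
sqrt(-4895 + p(53, -18)) = sqrt(-4895 + 623/78) = sqrt(-381187/78) = I*sqrt(29732586)/78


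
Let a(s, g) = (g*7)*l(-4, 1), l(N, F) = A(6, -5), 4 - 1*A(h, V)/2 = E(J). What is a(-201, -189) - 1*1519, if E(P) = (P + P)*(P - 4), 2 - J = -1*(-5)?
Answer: 99029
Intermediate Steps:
J = -3 (J = 2 - (-1)*(-5) = 2 - 1*5 = 2 - 5 = -3)
E(P) = 2*P*(-4 + P) (E(P) = (2*P)*(-4 + P) = 2*P*(-4 + P))
A(h, V) = -76 (A(h, V) = 8 - 4*(-3)*(-4 - 3) = 8 - 4*(-3)*(-7) = 8 - 2*42 = 8 - 84 = -76)
l(N, F) = -76
a(s, g) = -532*g (a(s, g) = (g*7)*(-76) = (7*g)*(-76) = -532*g)
a(-201, -189) - 1*1519 = -532*(-189) - 1*1519 = 100548 - 1519 = 99029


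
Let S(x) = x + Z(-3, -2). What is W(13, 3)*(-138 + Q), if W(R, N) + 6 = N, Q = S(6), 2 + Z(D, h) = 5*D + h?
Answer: 453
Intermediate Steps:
Z(D, h) = -2 + h + 5*D (Z(D, h) = -2 + (5*D + h) = -2 + (h + 5*D) = -2 + h + 5*D)
S(x) = -19 + x (S(x) = x + (-2 - 2 + 5*(-3)) = x + (-2 - 2 - 15) = x - 19 = -19 + x)
Q = -13 (Q = -19 + 6 = -13)
W(R, N) = -6 + N
W(13, 3)*(-138 + Q) = (-6 + 3)*(-138 - 13) = -3*(-151) = 453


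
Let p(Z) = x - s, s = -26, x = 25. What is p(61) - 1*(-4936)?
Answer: 4987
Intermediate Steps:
p(Z) = 51 (p(Z) = 25 - 1*(-26) = 25 + 26 = 51)
p(61) - 1*(-4936) = 51 - 1*(-4936) = 51 + 4936 = 4987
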